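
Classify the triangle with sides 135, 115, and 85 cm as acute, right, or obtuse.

Compare the square of the longest side to the sum of squares of the other two: 85² + 115² = 20450 > 18225 = 135².

acute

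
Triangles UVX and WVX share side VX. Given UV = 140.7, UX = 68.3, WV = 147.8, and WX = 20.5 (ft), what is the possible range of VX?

127.3 < VX < 168.3

From triangle UVX: |140.7 − 68.3| < VX < 140.7 + 68.3, i.e. 72.4 < VX < 209.0.
From triangle WVX: 127.3 < VX < 168.3.
Both must hold, so VX lies in the intersection.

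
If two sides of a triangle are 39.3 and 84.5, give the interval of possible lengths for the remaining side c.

By the triangle inequality, c must be less than 39.3 + 84.5 = 123.8 and greater than |39.3 − 84.5| = 45.2.

45.2 < c < 123.8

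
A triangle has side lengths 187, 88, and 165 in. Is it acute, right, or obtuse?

Compare the square of the longest side to the sum of squares of the other two: 88² + 165² = 34969 = 187².

right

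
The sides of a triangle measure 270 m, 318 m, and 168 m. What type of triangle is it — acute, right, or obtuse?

right

Compare the square of the longest side to the sum of squares of the other two: 168² + 270² = 101124 = 318².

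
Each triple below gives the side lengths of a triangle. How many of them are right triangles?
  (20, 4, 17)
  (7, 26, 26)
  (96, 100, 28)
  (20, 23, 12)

1

(20,4,17): 4²+17² = 305 < 400 = 20² → obtuse
(7,26,26): 7²+26² = 725 > 676 = 26² → acute
(96,100,28): 28²+96² = 10000 = 100² → right
(20,23,12): 12²+20² = 544 > 529 = 23² → acute
1 of the 4 is right.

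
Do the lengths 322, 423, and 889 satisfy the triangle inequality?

The longest side is 889, but the other two sum to only 745.
745 < 889, so the triangle inequality fails.

No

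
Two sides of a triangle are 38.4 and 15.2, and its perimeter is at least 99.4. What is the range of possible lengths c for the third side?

Triangle inequality alone gives 23.2 < c < 53.6.
The perimeter condition gives c ≥ 99.4 − 38.4 − 15.2 = 45.8.
Intersecting the two: 45.8 ≤ c < 53.6.

45.8 ≤ c < 53.6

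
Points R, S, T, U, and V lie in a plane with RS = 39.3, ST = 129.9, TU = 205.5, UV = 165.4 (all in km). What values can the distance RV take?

0 ≤ RV ≤ 540.1 km

The maximum is all hops collinear in one direction: 39.3 + 129.9 + 205.5 + 165.4 = 540.1.
The longest hop is 205.5; the others sum to 334.6. Since 205.5 ≤ 334.6, the path can fold back on itself completely, so the minimum distance is 0.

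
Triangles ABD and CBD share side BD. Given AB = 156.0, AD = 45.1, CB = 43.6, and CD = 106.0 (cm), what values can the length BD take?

From triangle ABD: |156.0 − 45.1| < BD < 156.0 + 45.1, i.e. 110.9 < BD < 201.1.
From triangle CBD: 62.4 < BD < 149.6.
Both must hold, so BD lies in the intersection.

110.9 < BD < 149.6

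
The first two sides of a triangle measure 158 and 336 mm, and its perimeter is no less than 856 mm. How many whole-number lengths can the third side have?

132

Triangle inequality: 178 < x < 494. Perimeter ≥ 856 gives x ≥ 856 − 158 − 336 = 362.
So 362 ≤ x < 494; integers 362 through 493: 132 values.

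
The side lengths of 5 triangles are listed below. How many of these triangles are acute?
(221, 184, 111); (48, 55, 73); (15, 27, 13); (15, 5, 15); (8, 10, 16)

1

(221,184,111): 111²+184² = 46177 < 48841 = 221² → obtuse
(48,55,73): 48²+55² = 5329 = 73² → right
(15,27,13): 13²+15² = 394 < 729 = 27² → obtuse
(15,5,15): 5²+15² = 250 > 225 = 15² → acute
(8,10,16): 8²+10² = 164 < 256 = 16² → obtuse
1 of the 5 is acute.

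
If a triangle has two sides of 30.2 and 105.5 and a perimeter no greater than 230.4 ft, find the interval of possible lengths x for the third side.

75.3 < x ≤ 94.7 ft

Triangle inequality alone gives 75.3 < x < 135.7.
The perimeter condition gives x ≤ 230.4 − 30.2 − 105.5 = 94.7.
Intersecting the two: 75.3 < x ≤ 94.7.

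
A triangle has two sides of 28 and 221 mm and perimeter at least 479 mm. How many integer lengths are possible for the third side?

Triangle inequality: 193 < x < 249. Perimeter ≥ 479 gives x ≥ 479 − 28 − 221 = 230.
So 230 ≤ x < 249; integers 230 through 248: 19 values.

19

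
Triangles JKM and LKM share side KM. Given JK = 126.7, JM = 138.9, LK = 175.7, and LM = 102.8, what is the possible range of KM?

72.9 < KM < 265.6

From triangle JKM: |126.7 − 138.9| < KM < 126.7 + 138.9, i.e. 12.2 < KM < 265.6.
From triangle LKM: 72.9 < KM < 278.5.
Both must hold, so KM lies in the intersection.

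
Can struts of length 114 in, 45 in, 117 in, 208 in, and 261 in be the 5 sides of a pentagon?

A pentagon exists iff every side is shorter than the sum of the others — equivalently, the longest side is less than the sum of the rest.
Longest side 261 < 484 (sum of the remaining 4), so yes.

Yes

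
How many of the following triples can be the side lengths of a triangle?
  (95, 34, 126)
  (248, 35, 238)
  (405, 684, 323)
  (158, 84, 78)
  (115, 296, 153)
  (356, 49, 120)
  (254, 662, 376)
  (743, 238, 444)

(34,95,126): 34+95 > 126 → valid
(35,238,248): 35+238 > 248 → valid
(323,405,684): 323+405 > 684 → valid
(78,84,158): 78+84 > 158 → valid
(115,153,296): 115+153 ≤ 296 → not valid
(49,120,356): 49+120 ≤ 356 → not valid
(254,376,662): 254+376 ≤ 662 → not valid
(238,444,743): 238+444 ≤ 743 → not valid
4 of the 8 triples form a triangle.

4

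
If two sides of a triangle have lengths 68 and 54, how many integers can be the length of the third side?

The third side lies in the open interval (14, 122).
Integers from 15 to 121 inclusive: 121 − 15 + 1 = 107.

107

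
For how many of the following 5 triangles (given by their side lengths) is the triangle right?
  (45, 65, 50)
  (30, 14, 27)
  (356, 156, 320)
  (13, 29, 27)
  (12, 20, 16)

2

(45,65,50): 45²+50² = 4525 > 4225 = 65² → acute
(30,14,27): 14²+27² = 925 > 900 = 30² → acute
(356,156,320): 156²+320² = 126736 = 356² → right
(13,29,27): 13²+27² = 898 > 841 = 29² → acute
(12,20,16): 12²+16² = 400 = 20² → right
2 of the 5 are right.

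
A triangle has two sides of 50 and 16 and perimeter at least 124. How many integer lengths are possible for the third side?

8

Triangle inequality: 34 < x < 66. Perimeter ≥ 124 gives x ≥ 124 − 50 − 16 = 58.
So 58 ≤ x < 66; integers 58 through 65: 8 values.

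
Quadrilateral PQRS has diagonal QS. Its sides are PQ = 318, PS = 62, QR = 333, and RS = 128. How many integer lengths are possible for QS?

From triangle PQS: 256 < QS < 380.
From triangle RQS: 205 < QS < 461.
Intersection: 256 < QS < 380, so integers 257 through 379: 123 values.

123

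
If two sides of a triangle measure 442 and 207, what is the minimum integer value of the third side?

236

The third side must be strictly greater than |442 − 207| = 235.
The smallest integer above 235 is 236.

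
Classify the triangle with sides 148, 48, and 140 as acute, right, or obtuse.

Compare the square of the longest side to the sum of squares of the other two: 48² + 140² = 21904 = 148².

right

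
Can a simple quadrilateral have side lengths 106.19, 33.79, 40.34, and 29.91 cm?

For a quadrilateral, each side must be shorter than the sum of the others.
Here the longest side is 106.19, but the remaining 3 sides sum to only 104.04.

No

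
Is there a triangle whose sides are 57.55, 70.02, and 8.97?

The longest side is 70.02, but the other two sum to only 66.52.
66.52 < 70.02, so the triangle inequality fails.

No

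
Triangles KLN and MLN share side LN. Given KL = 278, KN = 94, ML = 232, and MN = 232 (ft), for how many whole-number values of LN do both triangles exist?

From triangle KLN: 184 < LN < 372.
From triangle MLN: 0 < LN < 464.
Intersection: 184 < LN < 372, so integers 185 through 371: 187 values.

187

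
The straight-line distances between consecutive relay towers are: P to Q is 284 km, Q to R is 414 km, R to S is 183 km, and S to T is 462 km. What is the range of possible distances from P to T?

The maximum is all hops collinear in one direction: 284 + 414 + 183 + 462 = 1343.
The longest hop is 462; the others sum to 881. Since 462 ≤ 881, the path can fold back on itself completely, so the minimum distance is 0.

0 ≤ PT ≤ 1343 km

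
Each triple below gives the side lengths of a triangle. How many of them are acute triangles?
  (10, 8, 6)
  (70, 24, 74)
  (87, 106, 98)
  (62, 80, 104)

(10,8,6): 6²+8² = 100 = 10² → right
(70,24,74): 24²+70² = 5476 = 74² → right
(87,106,98): 87²+98² = 17173 > 11236 = 106² → acute
(62,80,104): 62²+80² = 10244 < 10816 = 104² → obtuse
1 of the 4 is acute.

1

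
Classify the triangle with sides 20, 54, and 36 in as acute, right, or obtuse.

obtuse

Compare the square of the longest side to the sum of squares of the other two: 20² + 36² = 1696 < 2916 = 54².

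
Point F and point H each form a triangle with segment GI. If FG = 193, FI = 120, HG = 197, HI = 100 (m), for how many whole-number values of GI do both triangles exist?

From triangle FGI: 73 < GI < 313.
From triangle HGI: 97 < GI < 297.
Intersection: 97 < GI < 297, so integers 98 through 296: 199 values.

199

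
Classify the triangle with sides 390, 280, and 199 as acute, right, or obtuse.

Compare the square of the longest side to the sum of squares of the other two: 199² + 280² = 118001 < 152100 = 390².

obtuse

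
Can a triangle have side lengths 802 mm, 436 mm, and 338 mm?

No

The longest side is 802, but the other two sum to only 774.
774 < 802, so the triangle inequality fails.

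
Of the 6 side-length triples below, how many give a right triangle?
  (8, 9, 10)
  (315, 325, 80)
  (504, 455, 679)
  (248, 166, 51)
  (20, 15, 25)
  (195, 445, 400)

(8,9,10): 8²+9² = 145 > 100 = 10² → acute
(315,325,80): 80²+315² = 105625 = 325² → right
(504,455,679): 455²+504² = 461041 = 679² → right
(248,166,51): 51+166 ≤ 248, not a triangle
(20,15,25): 15²+20² = 625 = 25² → right
(195,445,400): 195²+400² = 198025 = 445² → right
4 of the 6 are right.

4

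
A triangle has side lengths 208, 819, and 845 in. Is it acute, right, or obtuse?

Compare the square of the longest side to the sum of squares of the other two: 208² + 819² = 714025 = 845².

right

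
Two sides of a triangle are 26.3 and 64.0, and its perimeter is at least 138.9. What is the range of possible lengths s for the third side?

Triangle inequality alone gives 37.7 < s < 90.3.
The perimeter condition gives s ≥ 138.9 − 26.3 − 64.0 = 48.6.
Intersecting the two: 48.6 ≤ s < 90.3.

48.6 ≤ s < 90.3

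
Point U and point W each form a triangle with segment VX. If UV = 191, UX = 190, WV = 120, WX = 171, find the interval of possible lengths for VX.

From triangle UVX: |191 − 190| < VX < 191 + 190, i.e. 1 < VX < 381.
From triangle WVX: 51 < VX < 291.
Both must hold, so VX lies in the intersection.

51 < VX < 291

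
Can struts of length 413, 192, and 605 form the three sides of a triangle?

The two shorter sides sum to 605, exactly equal to the longest side 605.
That gives only a degenerate (flat) triangle — the inequality must be strict.

No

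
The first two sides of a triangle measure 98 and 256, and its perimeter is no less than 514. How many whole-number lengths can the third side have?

Triangle inequality: 158 < x < 354. Perimeter ≥ 514 gives x ≥ 514 − 98 − 256 = 160.
So 160 ≤ x < 354; integers 160 through 353: 194 values.

194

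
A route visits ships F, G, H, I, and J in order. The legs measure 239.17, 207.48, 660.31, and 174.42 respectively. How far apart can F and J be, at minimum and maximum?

The maximum is all hops collinear in one direction: 239.17 + 207.48 + 660.31 + 174.42 = 1281.38.
The longest hop is 660.31; the others sum to 621.07. Folding the others back against it leaves at least 660.31 − 621.07 = 39.24.

39.24 ≤ FJ ≤ 1281.38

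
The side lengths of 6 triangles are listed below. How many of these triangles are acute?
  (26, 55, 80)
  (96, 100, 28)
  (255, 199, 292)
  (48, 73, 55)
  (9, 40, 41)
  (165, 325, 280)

1

(26,55,80): 26²+55² = 3701 < 6400 = 80² → obtuse
(96,100,28): 28²+96² = 10000 = 100² → right
(255,199,292): 199²+255² = 104626 > 85264 = 292² → acute
(48,73,55): 48²+55² = 5329 = 73² → right
(9,40,41): 9²+40² = 1681 = 41² → right
(165,325,280): 165²+280² = 105625 = 325² → right
1 of the 6 is acute.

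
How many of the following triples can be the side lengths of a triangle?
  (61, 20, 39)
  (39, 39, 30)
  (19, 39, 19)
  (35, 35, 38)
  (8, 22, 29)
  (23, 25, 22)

(20,39,61): 20+39 ≤ 61 → not valid
(30,39,39): 30+39 > 39 → valid
(19,19,39): 19+19 ≤ 39 → not valid
(35,35,38): 35+35 > 38 → valid
(8,22,29): 8+22 > 29 → valid
(22,23,25): 22+23 > 25 → valid
4 of the 6 triples form a triangle.

4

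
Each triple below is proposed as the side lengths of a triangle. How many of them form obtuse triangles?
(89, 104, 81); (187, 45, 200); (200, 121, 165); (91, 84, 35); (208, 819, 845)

(89,104,81): 81²+89² = 14482 > 10816 = 104² → acute
(187,45,200): 45²+187² = 36994 < 40000 = 200² → obtuse
(200,121,165): 121²+165² = 41866 > 40000 = 200² → acute
(91,84,35): 35²+84² = 8281 = 91² → right
(208,819,845): 208²+819² = 714025 = 845² → right
1 of the 5 is obtuse.

1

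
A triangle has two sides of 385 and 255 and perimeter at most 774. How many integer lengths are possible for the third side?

4

Triangle inequality: 130 < x < 640. Perimeter ≤ 774 gives x ≤ 774 − 385 − 255 = 134.
So 130 < x ≤ 134; integers 131 through 134: 4 values.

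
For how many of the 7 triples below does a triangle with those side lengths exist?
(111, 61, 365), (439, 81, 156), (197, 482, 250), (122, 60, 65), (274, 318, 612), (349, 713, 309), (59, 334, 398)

1

(61,111,365): 61+111 ≤ 365 → not valid
(81,156,439): 81+156 ≤ 439 → not valid
(197,250,482): 197+250 ≤ 482 → not valid
(60,65,122): 60+65 > 122 → valid
(274,318,612): 274+318 ≤ 612 → not valid
(309,349,713): 309+349 ≤ 713 → not valid
(59,334,398): 59+334 ≤ 398 → not valid
1 of the 7 triples forms a triangle.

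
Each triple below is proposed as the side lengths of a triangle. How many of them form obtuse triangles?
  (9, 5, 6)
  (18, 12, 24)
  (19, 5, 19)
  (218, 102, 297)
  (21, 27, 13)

4

(9,5,6): 5²+6² = 61 < 81 = 9² → obtuse
(18,12,24): 12²+18² = 468 < 576 = 24² → obtuse
(19,5,19): 5²+19² = 386 > 361 = 19² → acute
(218,102,297): 102²+218² = 57928 < 88209 = 297² → obtuse
(21,27,13): 13²+21² = 610 < 729 = 27² → obtuse
4 of the 5 are obtuse.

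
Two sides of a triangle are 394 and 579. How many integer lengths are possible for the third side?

787

The third side lies in the open interval (185, 973).
Integers from 186 to 972 inclusive: 972 − 186 + 1 = 787.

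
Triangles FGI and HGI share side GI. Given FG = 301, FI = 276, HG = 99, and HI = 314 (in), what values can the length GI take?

215 < GI < 413

From triangle FGI: |301 − 276| < GI < 301 + 276, i.e. 25 < GI < 577.
From triangle HGI: 215 < GI < 413.
Both must hold, so GI lies in the intersection.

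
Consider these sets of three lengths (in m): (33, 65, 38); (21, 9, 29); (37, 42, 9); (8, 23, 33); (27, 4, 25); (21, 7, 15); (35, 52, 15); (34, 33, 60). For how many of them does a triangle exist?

6

(33,38,65): 33+38 > 65 → valid
(9,21,29): 9+21 > 29 → valid
(9,37,42): 9+37 > 42 → valid
(8,23,33): 8+23 ≤ 33 → not valid
(4,25,27): 4+25 > 27 → valid
(7,15,21): 7+15 > 21 → valid
(15,35,52): 15+35 ≤ 52 → not valid
(33,34,60): 33+34 > 60 → valid
6 of the 8 triples form a triangle.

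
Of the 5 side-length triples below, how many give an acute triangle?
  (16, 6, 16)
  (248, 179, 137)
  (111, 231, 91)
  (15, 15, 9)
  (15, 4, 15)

(16,6,16): 6²+16² = 292 > 256 = 16² → acute
(248,179,137): 137²+179² = 50810 < 61504 = 248² → obtuse
(111,231,91): 91+111 ≤ 231, not a triangle
(15,15,9): 9²+15² = 306 > 225 = 15² → acute
(15,4,15): 4²+15² = 241 > 225 = 15² → acute
3 of the 5 are acute.

3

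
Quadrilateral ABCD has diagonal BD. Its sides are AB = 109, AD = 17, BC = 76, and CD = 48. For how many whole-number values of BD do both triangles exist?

31

From triangle ABD: 92 < BD < 126.
From triangle CBD: 28 < BD < 124.
Intersection: 92 < BD < 124, so integers 93 through 123: 31 values.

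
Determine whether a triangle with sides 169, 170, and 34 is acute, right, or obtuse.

Compare the square of the longest side to the sum of squares of the other two: 34² + 169² = 29717 > 28900 = 170².

acute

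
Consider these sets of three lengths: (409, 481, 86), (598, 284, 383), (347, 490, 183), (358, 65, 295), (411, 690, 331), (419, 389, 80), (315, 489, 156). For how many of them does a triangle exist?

6

(86,409,481): 86+409 > 481 → valid
(284,383,598): 284+383 > 598 → valid
(183,347,490): 183+347 > 490 → valid
(65,295,358): 65+295 > 358 → valid
(331,411,690): 331+411 > 690 → valid
(80,389,419): 80+389 > 419 → valid
(156,315,489): 156+315 ≤ 489 → not valid
6 of the 7 triples form a triangle.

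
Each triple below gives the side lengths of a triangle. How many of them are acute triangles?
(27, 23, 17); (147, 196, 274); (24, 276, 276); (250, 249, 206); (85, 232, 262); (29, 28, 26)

(27,23,17): 17²+23² = 818 > 729 = 27² → acute
(147,196,274): 147²+196² = 60025 < 75076 = 274² → obtuse
(24,276,276): 24²+276² = 76752 > 76176 = 276² → acute
(250,249,206): 206²+249² = 104437 > 62500 = 250² → acute
(85,232,262): 85²+232² = 61049 < 68644 = 262² → obtuse
(29,28,26): 26²+28² = 1460 > 841 = 29² → acute
4 of the 6 are acute.

4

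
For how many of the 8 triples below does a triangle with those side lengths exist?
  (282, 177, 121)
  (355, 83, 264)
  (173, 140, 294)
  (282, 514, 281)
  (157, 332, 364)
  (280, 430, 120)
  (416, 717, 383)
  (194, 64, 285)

(121,177,282): 121+177 > 282 → valid
(83,264,355): 83+264 ≤ 355 → not valid
(140,173,294): 140+173 > 294 → valid
(281,282,514): 281+282 > 514 → valid
(157,332,364): 157+332 > 364 → valid
(120,280,430): 120+280 ≤ 430 → not valid
(383,416,717): 383+416 > 717 → valid
(64,194,285): 64+194 ≤ 285 → not valid
5 of the 8 triples form a triangle.

5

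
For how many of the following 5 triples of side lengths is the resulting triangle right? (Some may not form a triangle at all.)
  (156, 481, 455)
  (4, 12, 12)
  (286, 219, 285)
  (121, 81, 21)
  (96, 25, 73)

(156,481,455): 156²+455² = 231361 = 481² → right
(4,12,12): 4²+12² = 160 > 144 = 12² → acute
(286,219,285): 219²+285² = 129186 > 81796 = 286² → acute
(121,81,21): 21+81 ≤ 121, not a triangle
(96,25,73): 25²+73² = 5954 < 9216 = 96² → obtuse
1 of the 5 is right.

1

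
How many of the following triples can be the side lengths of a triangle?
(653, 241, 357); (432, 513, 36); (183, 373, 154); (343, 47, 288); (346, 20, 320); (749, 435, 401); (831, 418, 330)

1

(241,357,653): 241+357 ≤ 653 → not valid
(36,432,513): 36+432 ≤ 513 → not valid
(154,183,373): 154+183 ≤ 373 → not valid
(47,288,343): 47+288 ≤ 343 → not valid
(20,320,346): 20+320 ≤ 346 → not valid
(401,435,749): 401+435 > 749 → valid
(330,418,831): 330+418 ≤ 831 → not valid
1 of the 7 triples forms a triangle.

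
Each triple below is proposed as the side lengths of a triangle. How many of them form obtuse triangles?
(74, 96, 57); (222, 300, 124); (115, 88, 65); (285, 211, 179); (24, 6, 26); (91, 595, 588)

(74,96,57): 57²+74² = 8725 < 9216 = 96² → obtuse
(222,300,124): 124²+222² = 64660 < 90000 = 300² → obtuse
(115,88,65): 65²+88² = 11969 < 13225 = 115² → obtuse
(285,211,179): 179²+211² = 76562 < 81225 = 285² → obtuse
(24,6,26): 6²+24² = 612 < 676 = 26² → obtuse
(91,595,588): 91²+588² = 354025 = 595² → right
5 of the 6 are obtuse.

5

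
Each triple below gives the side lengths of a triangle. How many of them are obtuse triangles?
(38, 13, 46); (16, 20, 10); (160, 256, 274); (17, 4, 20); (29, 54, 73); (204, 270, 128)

5

(38,13,46): 13²+38² = 1613 < 2116 = 46² → obtuse
(16,20,10): 10²+16² = 356 < 400 = 20² → obtuse
(160,256,274): 160²+256² = 91136 > 75076 = 274² → acute
(17,4,20): 4²+17² = 305 < 400 = 20² → obtuse
(29,54,73): 29²+54² = 3757 < 5329 = 73² → obtuse
(204,270,128): 128²+204² = 58000 < 72900 = 270² → obtuse
5 of the 6 are obtuse.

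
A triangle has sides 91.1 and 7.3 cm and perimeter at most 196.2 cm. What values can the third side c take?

Triangle inequality alone gives 83.8 < c < 98.4.
The perimeter condition gives c ≤ 196.2 − 91.1 − 7.3 = 97.8.
Intersecting the two: 83.8 < c ≤ 97.8.

83.8 < c ≤ 97.8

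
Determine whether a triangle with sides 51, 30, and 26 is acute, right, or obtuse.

Compare the square of the longest side to the sum of squares of the other two: 26² + 30² = 1576 < 2601 = 51².

obtuse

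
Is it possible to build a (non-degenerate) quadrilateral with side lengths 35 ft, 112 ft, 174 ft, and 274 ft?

Yes

A quadrilateral exists iff every side is shorter than the sum of the others — equivalently, the longest side is less than the sum of the rest.
Longest side 274 < 321 (sum of the remaining 3), so yes.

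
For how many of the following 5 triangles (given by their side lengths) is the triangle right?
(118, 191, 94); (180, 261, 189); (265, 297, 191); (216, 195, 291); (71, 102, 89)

2

(118,191,94): 94²+118² = 22760 < 36481 = 191² → obtuse
(180,261,189): 180²+189² = 68121 = 261² → right
(265,297,191): 191²+265² = 106706 > 88209 = 297² → acute
(216,195,291): 195²+216² = 84681 = 291² → right
(71,102,89): 71²+89² = 12962 > 10404 = 102² → acute
2 of the 5 are right.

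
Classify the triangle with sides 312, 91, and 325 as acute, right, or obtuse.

Compare the square of the longest side to the sum of squares of the other two: 91² + 312² = 105625 = 325².

right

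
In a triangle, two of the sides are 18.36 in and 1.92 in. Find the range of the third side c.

By the triangle inequality, c must be less than 18.36 + 1.92 = 20.28 and greater than |18.36 − 1.92| = 16.44.

16.44 < c < 20.28 (in)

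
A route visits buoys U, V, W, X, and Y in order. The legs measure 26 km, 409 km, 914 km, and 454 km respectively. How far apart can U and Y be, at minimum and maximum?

The maximum is all hops collinear in one direction: 26 + 409 + 914 + 454 = 1803.
The longest hop is 914; the others sum to 889. Folding the others back against it leaves at least 914 − 889 = 25.

25 ≤ UY ≤ 1803 km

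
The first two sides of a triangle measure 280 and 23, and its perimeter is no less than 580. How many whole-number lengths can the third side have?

26

Triangle inequality: 257 < x < 303. Perimeter ≥ 580 gives x ≥ 580 − 280 − 23 = 277.
So 277 ≤ x < 303; integers 277 through 302: 26 values.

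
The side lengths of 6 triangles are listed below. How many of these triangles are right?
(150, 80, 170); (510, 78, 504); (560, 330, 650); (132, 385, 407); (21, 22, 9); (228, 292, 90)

4

(150,80,170): 80²+150² = 28900 = 170² → right
(510,78,504): 78²+504² = 260100 = 510² → right
(560,330,650): 330²+560² = 422500 = 650² → right
(132,385,407): 132²+385² = 165649 = 407² → right
(21,22,9): 9²+21² = 522 > 484 = 22² → acute
(228,292,90): 90²+228² = 60084 < 85264 = 292² → obtuse
4 of the 6 are right.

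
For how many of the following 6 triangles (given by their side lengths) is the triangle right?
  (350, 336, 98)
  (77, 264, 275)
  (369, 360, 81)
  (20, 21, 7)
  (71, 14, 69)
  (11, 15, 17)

(350,336,98): 98²+336² = 122500 = 350² → right
(77,264,275): 77²+264² = 75625 = 275² → right
(369,360,81): 81²+360² = 136161 = 369² → right
(20,21,7): 7²+20² = 449 > 441 = 21² → acute
(71,14,69): 14²+69² = 4957 < 5041 = 71² → obtuse
(11,15,17): 11²+15² = 346 > 289 = 17² → acute
3 of the 6 are right.

3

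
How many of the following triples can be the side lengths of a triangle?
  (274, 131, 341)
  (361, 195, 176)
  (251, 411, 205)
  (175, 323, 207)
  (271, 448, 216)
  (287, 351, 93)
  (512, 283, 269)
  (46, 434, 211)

(131,274,341): 131+274 > 341 → valid
(176,195,361): 176+195 > 361 → valid
(205,251,411): 205+251 > 411 → valid
(175,207,323): 175+207 > 323 → valid
(216,271,448): 216+271 > 448 → valid
(93,287,351): 93+287 > 351 → valid
(269,283,512): 269+283 > 512 → valid
(46,211,434): 46+211 ≤ 434 → not valid
7 of the 8 triples form a triangle.

7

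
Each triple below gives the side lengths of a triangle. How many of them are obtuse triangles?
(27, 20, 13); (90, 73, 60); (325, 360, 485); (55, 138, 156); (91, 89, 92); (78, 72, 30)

(27,20,13): 13²+20² = 569 < 729 = 27² → obtuse
(90,73,60): 60²+73² = 8929 > 8100 = 90² → acute
(325,360,485): 325²+360² = 235225 = 485² → right
(55,138,156): 55²+138² = 22069 < 24336 = 156² → obtuse
(91,89,92): 89²+91² = 16202 > 8464 = 92² → acute
(78,72,30): 30²+72² = 6084 = 78² → right
2 of the 6 are obtuse.

2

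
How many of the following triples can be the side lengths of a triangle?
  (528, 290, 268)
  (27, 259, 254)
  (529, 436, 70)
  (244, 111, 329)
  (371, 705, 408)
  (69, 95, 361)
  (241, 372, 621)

4

(268,290,528): 268+290 > 528 → valid
(27,254,259): 27+254 > 259 → valid
(70,436,529): 70+436 ≤ 529 → not valid
(111,244,329): 111+244 > 329 → valid
(371,408,705): 371+408 > 705 → valid
(69,95,361): 69+95 ≤ 361 → not valid
(241,372,621): 241+372 ≤ 621 → not valid
4 of the 7 triples form a triangle.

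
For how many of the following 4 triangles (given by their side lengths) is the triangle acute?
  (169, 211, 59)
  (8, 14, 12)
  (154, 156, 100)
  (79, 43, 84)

(169,211,59): 59²+169² = 32042 < 44521 = 211² → obtuse
(8,14,12): 8²+12² = 208 > 196 = 14² → acute
(154,156,100): 100²+154² = 33716 > 24336 = 156² → acute
(79,43,84): 43²+79² = 8090 > 7056 = 84² → acute
3 of the 4 are acute.

3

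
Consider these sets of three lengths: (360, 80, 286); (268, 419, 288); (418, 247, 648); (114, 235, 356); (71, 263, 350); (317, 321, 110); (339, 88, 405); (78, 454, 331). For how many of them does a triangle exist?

(80,286,360): 80+286 > 360 → valid
(268,288,419): 268+288 > 419 → valid
(247,418,648): 247+418 > 648 → valid
(114,235,356): 114+235 ≤ 356 → not valid
(71,263,350): 71+263 ≤ 350 → not valid
(110,317,321): 110+317 > 321 → valid
(88,339,405): 88+339 > 405 → valid
(78,331,454): 78+331 ≤ 454 → not valid
5 of the 8 triples form a triangle.

5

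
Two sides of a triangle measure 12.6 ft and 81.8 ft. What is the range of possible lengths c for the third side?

69.2 < c < 94.4 (ft)

By the triangle inequality, c must be less than 12.6 + 81.8 = 94.4 and greater than |12.6 − 81.8| = 69.2.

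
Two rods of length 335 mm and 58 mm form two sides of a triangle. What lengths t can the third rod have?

By the triangle inequality, t must be less than 335 + 58 = 393 and greater than |335 − 58| = 277.

277 < t < 393 (mm)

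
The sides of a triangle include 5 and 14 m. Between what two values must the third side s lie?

By the triangle inequality, s must be less than 5 + 14 = 19 and greater than |5 − 14| = 9.

9 < s < 19 (m)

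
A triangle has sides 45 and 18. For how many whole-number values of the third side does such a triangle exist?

The third side lies in the open interval (27, 63).
Integers from 28 to 62 inclusive: 62 − 28 + 1 = 35.

35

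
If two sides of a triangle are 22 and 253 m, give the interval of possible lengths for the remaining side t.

231 < t < 275

By the triangle inequality, t must be less than 22 + 253 = 275 and greater than |22 − 253| = 231.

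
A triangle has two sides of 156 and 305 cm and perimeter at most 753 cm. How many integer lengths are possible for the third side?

Triangle inequality: 149 < x < 461. Perimeter ≤ 753 gives x ≤ 753 − 156 − 305 = 292.
So 149 < x ≤ 292; integers 150 through 292: 143 values.

143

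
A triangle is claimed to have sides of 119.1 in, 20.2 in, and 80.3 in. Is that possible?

No

The longest side is 119.1, but the other two sum to only 100.5.
100.5 < 119.1, so the triangle inequality fails.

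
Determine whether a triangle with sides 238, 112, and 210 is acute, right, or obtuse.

Compare the square of the longest side to the sum of squares of the other two: 112² + 210² = 56644 = 238².

right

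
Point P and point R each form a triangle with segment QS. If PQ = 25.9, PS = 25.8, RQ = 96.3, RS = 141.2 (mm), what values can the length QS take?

From triangle PQS: |25.9 − 25.8| < QS < 25.9 + 25.8, i.e. 0.1 < QS < 51.7.
From triangle RQS: 44.9 < QS < 237.5.
Both must hold, so QS lies in the intersection.

44.9 < QS < 51.7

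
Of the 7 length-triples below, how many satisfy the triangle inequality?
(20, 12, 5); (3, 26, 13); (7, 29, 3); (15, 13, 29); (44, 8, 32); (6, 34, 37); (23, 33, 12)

2

(5,12,20): 5+12 ≤ 20 → not valid
(3,13,26): 3+13 ≤ 26 → not valid
(3,7,29): 3+7 ≤ 29 → not valid
(13,15,29): 13+15 ≤ 29 → not valid
(8,32,44): 8+32 ≤ 44 → not valid
(6,34,37): 6+34 > 37 → valid
(12,23,33): 12+23 > 33 → valid
2 of the 7 triples form a triangle.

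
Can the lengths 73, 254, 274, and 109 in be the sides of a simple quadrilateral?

Yes

A quadrilateral exists iff every side is shorter than the sum of the others — equivalently, the longest side is less than the sum of the rest.
Longest side 274 < 436 (sum of the remaining 3), so yes.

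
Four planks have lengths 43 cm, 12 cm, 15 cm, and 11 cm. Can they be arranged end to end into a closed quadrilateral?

For a quadrilateral, each side must be shorter than the sum of the others.
Here the longest side is 43, but the remaining 3 sides sum to only 38.

No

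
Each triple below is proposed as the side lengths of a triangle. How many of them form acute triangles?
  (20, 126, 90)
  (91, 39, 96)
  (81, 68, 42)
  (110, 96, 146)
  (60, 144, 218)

1

(20,126,90): 20+90 ≤ 126, not a triangle
(91,39,96): 39²+91² = 9802 > 9216 = 96² → acute
(81,68,42): 42²+68² = 6388 < 6561 = 81² → obtuse
(110,96,146): 96²+110² = 21316 = 146² → right
(60,144,218): 60+144 ≤ 218, not a triangle
1 of the 5 is acute.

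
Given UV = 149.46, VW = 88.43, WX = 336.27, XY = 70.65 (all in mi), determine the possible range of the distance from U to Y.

27.73 ≤ UY ≤ 644.81 mi

The maximum is all hops collinear in one direction: 149.46 + 88.43 + 336.27 + 70.65 = 644.81.
The longest hop is 336.27; the others sum to 308.54. Folding the others back against it leaves at least 336.27 − 308.54 = 27.73.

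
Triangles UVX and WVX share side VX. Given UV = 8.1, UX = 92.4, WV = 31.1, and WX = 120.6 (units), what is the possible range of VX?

89.5 < VX < 100.5

From triangle UVX: |8.1 − 92.4| < VX < 8.1 + 92.4, i.e. 84.3 < VX < 100.5.
From triangle WVX: 89.5 < VX < 151.7.
Both must hold, so VX lies in the intersection.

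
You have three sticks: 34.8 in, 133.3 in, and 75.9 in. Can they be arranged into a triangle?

The longest side is 133.3, but the other two sum to only 110.7.
110.7 < 133.3, so the triangle inequality fails.

No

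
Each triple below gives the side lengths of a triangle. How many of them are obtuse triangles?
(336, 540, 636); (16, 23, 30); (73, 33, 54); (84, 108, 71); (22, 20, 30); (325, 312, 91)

(336,540,636): 336²+540² = 404496 = 636² → right
(16,23,30): 16²+23² = 785 < 900 = 30² → obtuse
(73,33,54): 33²+54² = 4005 < 5329 = 73² → obtuse
(84,108,71): 71²+84² = 12097 > 11664 = 108² → acute
(22,20,30): 20²+22² = 884 < 900 = 30² → obtuse
(325,312,91): 91²+312² = 105625 = 325² → right
3 of the 6 are obtuse.

3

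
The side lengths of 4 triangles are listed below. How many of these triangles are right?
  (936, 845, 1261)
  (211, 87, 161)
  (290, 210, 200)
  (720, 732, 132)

3

(936,845,1261): 845²+936² = 1590121 = 1261² → right
(211,87,161): 87²+161² = 33490 < 44521 = 211² → obtuse
(290,210,200): 200²+210² = 84100 = 290² → right
(720,732,132): 132²+720² = 535824 = 732² → right
3 of the 4 are right.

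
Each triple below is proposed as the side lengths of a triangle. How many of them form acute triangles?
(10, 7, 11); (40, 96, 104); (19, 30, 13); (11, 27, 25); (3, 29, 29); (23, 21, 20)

(10,7,11): 7²+10² = 149 > 121 = 11² → acute
(40,96,104): 40²+96² = 10816 = 104² → right
(19,30,13): 13²+19² = 530 < 900 = 30² → obtuse
(11,27,25): 11²+25² = 746 > 729 = 27² → acute
(3,29,29): 3²+29² = 850 > 841 = 29² → acute
(23,21,20): 20²+21² = 841 > 529 = 23² → acute
4 of the 6 are acute.

4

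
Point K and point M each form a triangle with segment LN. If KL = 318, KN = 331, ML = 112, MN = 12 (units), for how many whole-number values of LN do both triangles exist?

23

From triangle KLN: 13 < LN < 649.
From triangle MLN: 100 < LN < 124.
Intersection: 100 < LN < 124, so integers 101 through 123: 23 values.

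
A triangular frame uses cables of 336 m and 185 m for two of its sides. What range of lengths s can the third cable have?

By the triangle inequality, s must be less than 336 + 185 = 521 and greater than |336 − 185| = 151.

151 < s < 521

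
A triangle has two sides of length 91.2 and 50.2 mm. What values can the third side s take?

By the triangle inequality, s must be less than 91.2 + 50.2 = 141.4 and greater than |91.2 − 50.2| = 41.0.

41.0 < s < 141.4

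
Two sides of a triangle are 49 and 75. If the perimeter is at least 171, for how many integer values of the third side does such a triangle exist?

Triangle inequality: 26 < x < 124. Perimeter ≥ 171 gives x ≥ 171 − 49 − 75 = 47.
So 47 ≤ x < 124; integers 47 through 123: 77 values.

77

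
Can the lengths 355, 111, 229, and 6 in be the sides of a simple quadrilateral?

No

For a quadrilateral, each side must be shorter than the sum of the others.
Here the longest side is 355, but the remaining 3 sides sum to only 346.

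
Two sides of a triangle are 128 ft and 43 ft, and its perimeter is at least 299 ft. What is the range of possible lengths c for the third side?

Triangle inequality alone gives 85 < c < 171.
The perimeter condition gives c ≥ 299 − 128 − 43 = 128.
Intersecting the two: 128 ≤ c < 171.

128 ≤ c < 171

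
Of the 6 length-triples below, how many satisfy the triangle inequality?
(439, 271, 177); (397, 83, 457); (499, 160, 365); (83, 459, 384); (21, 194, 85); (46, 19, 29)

5

(177,271,439): 177+271 > 439 → valid
(83,397,457): 83+397 > 457 → valid
(160,365,499): 160+365 > 499 → valid
(83,384,459): 83+384 > 459 → valid
(21,85,194): 21+85 ≤ 194 → not valid
(19,29,46): 19+29 > 46 → valid
5 of the 6 triples form a triangle.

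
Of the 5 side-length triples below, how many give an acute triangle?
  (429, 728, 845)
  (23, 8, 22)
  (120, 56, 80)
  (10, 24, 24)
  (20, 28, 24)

(429,728,845): 429²+728² = 714025 = 845² → right
(23,8,22): 8²+22² = 548 > 529 = 23² → acute
(120,56,80): 56²+80² = 9536 < 14400 = 120² → obtuse
(10,24,24): 10²+24² = 676 > 576 = 24² → acute
(20,28,24): 20²+24² = 976 > 784 = 28² → acute
3 of the 5 are acute.

3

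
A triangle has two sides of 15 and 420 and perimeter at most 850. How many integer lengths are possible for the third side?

Triangle inequality: 405 < x < 435. Perimeter ≤ 850 gives x ≤ 850 − 15 − 420 = 415.
So 405 < x ≤ 415; integers 406 through 415: 10 values.

10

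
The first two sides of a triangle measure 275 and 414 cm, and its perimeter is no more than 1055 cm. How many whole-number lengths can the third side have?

227

Triangle inequality: 139 < x < 689. Perimeter ≤ 1055 gives x ≤ 1055 − 275 − 414 = 366.
So 139 < x ≤ 366; integers 140 through 366: 227 values.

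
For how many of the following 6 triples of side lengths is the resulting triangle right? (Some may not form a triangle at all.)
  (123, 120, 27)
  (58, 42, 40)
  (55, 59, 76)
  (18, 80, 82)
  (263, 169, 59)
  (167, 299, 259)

(123,120,27): 27²+120² = 15129 = 123² → right
(58,42,40): 40²+42² = 3364 = 58² → right
(55,59,76): 55²+59² = 6506 > 5776 = 76² → acute
(18,80,82): 18²+80² = 6724 = 82² → right
(263,169,59): 59+169 ≤ 263, not a triangle
(167,299,259): 167²+259² = 94970 > 89401 = 299² → acute
3 of the 6 are right.

3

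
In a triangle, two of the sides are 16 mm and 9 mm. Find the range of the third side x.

7 < x < 25

By the triangle inequality, x must be less than 16 + 9 = 25 and greater than |16 − 9| = 7.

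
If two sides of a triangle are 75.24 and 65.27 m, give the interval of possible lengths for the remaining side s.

By the triangle inequality, s must be less than 75.24 + 65.27 = 140.51 and greater than |75.24 − 65.27| = 9.97.

9.97 < s < 140.51 (m)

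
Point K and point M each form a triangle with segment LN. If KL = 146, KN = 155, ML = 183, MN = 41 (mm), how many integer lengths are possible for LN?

81

From triangle KLN: 9 < LN < 301.
From triangle MLN: 142 < LN < 224.
Intersection: 142 < LN < 224, so integers 143 through 223: 81 values.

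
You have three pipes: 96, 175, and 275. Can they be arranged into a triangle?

No

The longest side is 275, but the other two sum to only 271.
271 < 275, so the triangle inequality fails.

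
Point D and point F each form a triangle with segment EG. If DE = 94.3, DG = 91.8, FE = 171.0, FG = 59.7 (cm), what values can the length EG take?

From triangle DEG: |94.3 − 91.8| < EG < 94.3 + 91.8, i.e. 2.5 < EG < 186.1.
From triangle FEG: 111.3 < EG < 230.7.
Both must hold, so EG lies in the intersection.

111.3 < EG < 186.1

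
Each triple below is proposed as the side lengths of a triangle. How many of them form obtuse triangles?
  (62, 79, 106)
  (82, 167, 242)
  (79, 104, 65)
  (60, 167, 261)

(62,79,106): 62²+79² = 10085 < 11236 = 106² → obtuse
(82,167,242): 82²+167² = 34613 < 58564 = 242² → obtuse
(79,104,65): 65²+79² = 10466 < 10816 = 104² → obtuse
(60,167,261): 60+167 ≤ 261, not a triangle
3 of the 4 are obtuse.

3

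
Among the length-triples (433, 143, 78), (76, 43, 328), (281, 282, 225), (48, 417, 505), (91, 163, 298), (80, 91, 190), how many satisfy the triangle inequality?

(78,143,433): 78+143 ≤ 433 → not valid
(43,76,328): 43+76 ≤ 328 → not valid
(225,281,282): 225+281 > 282 → valid
(48,417,505): 48+417 ≤ 505 → not valid
(91,163,298): 91+163 ≤ 298 → not valid
(80,91,190): 80+91 ≤ 190 → not valid
1 of the 6 triples forms a triangle.

1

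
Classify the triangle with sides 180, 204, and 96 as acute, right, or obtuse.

Compare the square of the longest side to the sum of squares of the other two: 96² + 180² = 41616 = 204².

right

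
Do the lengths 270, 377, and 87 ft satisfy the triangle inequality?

The longest side is 377, but the other two sum to only 357.
357 < 377, so the triangle inequality fails.

No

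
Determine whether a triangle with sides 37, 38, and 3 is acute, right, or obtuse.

obtuse

Compare the square of the longest side to the sum of squares of the other two: 3² + 37² = 1378 < 1444 = 38².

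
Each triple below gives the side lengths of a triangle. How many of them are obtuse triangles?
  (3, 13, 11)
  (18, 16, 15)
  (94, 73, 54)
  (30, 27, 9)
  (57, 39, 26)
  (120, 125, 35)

(3,13,11): 3²+11² = 130 < 169 = 13² → obtuse
(18,16,15): 15²+16² = 481 > 324 = 18² → acute
(94,73,54): 54²+73² = 8245 < 8836 = 94² → obtuse
(30,27,9): 9²+27² = 810 < 900 = 30² → obtuse
(57,39,26): 26²+39² = 2197 < 3249 = 57² → obtuse
(120,125,35): 35²+120² = 15625 = 125² → right
4 of the 6 are obtuse.

4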